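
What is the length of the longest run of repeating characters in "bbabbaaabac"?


Input: "bbabbaaabac"
Scanning for longest run:
  Position 1 ('b'): continues run of 'b', length=2
  Position 2 ('a'): new char, reset run to 1
  Position 3 ('b'): new char, reset run to 1
  Position 4 ('b'): continues run of 'b', length=2
  Position 5 ('a'): new char, reset run to 1
  Position 6 ('a'): continues run of 'a', length=2
  Position 7 ('a'): continues run of 'a', length=3
  Position 8 ('b'): new char, reset run to 1
  Position 9 ('a'): new char, reset run to 1
  Position 10 ('c'): new char, reset run to 1
Longest run: 'a' with length 3

3


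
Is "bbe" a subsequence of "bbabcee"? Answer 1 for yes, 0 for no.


Check if "bbe" is a subsequence of "bbabcee"
Greedy scan:
  Position 0 ('b'): matches sub[0] = 'b'
  Position 1 ('b'): matches sub[1] = 'b'
  Position 2 ('a'): no match needed
  Position 3 ('b'): no match needed
  Position 4 ('c'): no match needed
  Position 5 ('e'): matches sub[2] = 'e'
  Position 6 ('e'): no match needed
All 3 characters matched => is a subsequence

1


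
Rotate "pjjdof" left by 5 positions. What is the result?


Input: "pjjdof", rotate left by 5
First 5 characters: "pjjdo"
Remaining characters: "f"
Concatenate remaining + first: "f" + "pjjdo" = "fpjjdo"

fpjjdo


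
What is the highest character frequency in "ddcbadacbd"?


Input: ddcbadacbd
Character counts:
  'a': 2
  'b': 2
  'c': 2
  'd': 4
Maximum frequency: 4

4


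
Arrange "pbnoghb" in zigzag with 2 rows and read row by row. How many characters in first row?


Zigzag "pbnoghb" into 2 rows:
Placing characters:
  'p' => row 0
  'b' => row 1
  'n' => row 0
  'o' => row 1
  'g' => row 0
  'h' => row 1
  'b' => row 0
Rows:
  Row 0: "pngb"
  Row 1: "boh"
First row length: 4

4


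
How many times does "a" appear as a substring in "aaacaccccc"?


Searching for "a" in "aaacaccccc"
Scanning each position:
  Position 0: "a" => MATCH
  Position 1: "a" => MATCH
  Position 2: "a" => MATCH
  Position 3: "c" => no
  Position 4: "a" => MATCH
  Position 5: "c" => no
  Position 6: "c" => no
  Position 7: "c" => no
  Position 8: "c" => no
  Position 9: "c" => no
Total occurrences: 4

4


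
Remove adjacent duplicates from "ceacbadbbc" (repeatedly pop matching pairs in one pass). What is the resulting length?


Input: ceacbadbbc
Stack-based adjacent duplicate removal:
  Read 'c': push. Stack: c
  Read 'e': push. Stack: ce
  Read 'a': push. Stack: cea
  Read 'c': push. Stack: ceac
  Read 'b': push. Stack: ceacb
  Read 'a': push. Stack: ceacba
  Read 'd': push. Stack: ceacbad
  Read 'b': push. Stack: ceacbadb
  Read 'b': matches stack top 'b' => pop. Stack: ceacbad
  Read 'c': push. Stack: ceacbadc
Final stack: "ceacbadc" (length 8)

8


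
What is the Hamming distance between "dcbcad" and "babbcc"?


Comparing "dcbcad" and "babbcc" position by position:
  Position 0: 'd' vs 'b' => differ
  Position 1: 'c' vs 'a' => differ
  Position 2: 'b' vs 'b' => same
  Position 3: 'c' vs 'b' => differ
  Position 4: 'a' vs 'c' => differ
  Position 5: 'd' vs 'c' => differ
Total differences (Hamming distance): 5

5


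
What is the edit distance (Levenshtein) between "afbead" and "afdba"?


Computing edit distance: "afbead" -> "afdba"
DP table:
           a    f    d    b    a
      0    1    2    3    4    5
  a   1    0    1    2    3    4
  f   2    1    0    1    2    3
  b   3    2    1    1    1    2
  e   4    3    2    2    2    2
  a   5    4    3    3    3    2
  d   6    5    4    3    4    3
Edit distance = dp[6][5] = 3

3


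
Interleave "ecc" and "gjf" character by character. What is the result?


Interleaving "ecc" and "gjf":
  Position 0: 'e' from first, 'g' from second => "eg"
  Position 1: 'c' from first, 'j' from second => "cj"
  Position 2: 'c' from first, 'f' from second => "cf"
Result: egcjcf

egcjcf


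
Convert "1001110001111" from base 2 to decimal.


Input: "1001110001111" in base 2
Positional expansion:
  Digit '1' (value 1) x 2^12 = 4096
  Digit '0' (value 0) x 2^11 = 0
  Digit '0' (value 0) x 2^10 = 0
  Digit '1' (value 1) x 2^9 = 512
  Digit '1' (value 1) x 2^8 = 256
  Digit '1' (value 1) x 2^7 = 128
  Digit '0' (value 0) x 2^6 = 0
  Digit '0' (value 0) x 2^5 = 0
  Digit '0' (value 0) x 2^4 = 0
  Digit '1' (value 1) x 2^3 = 8
  Digit '1' (value 1) x 2^2 = 4
  Digit '1' (value 1) x 2^1 = 2
  Digit '1' (value 1) x 2^0 = 1
Sum = 5007

5007


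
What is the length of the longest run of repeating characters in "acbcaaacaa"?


Input: "acbcaaacaa"
Scanning for longest run:
  Position 1 ('c'): new char, reset run to 1
  Position 2 ('b'): new char, reset run to 1
  Position 3 ('c'): new char, reset run to 1
  Position 4 ('a'): new char, reset run to 1
  Position 5 ('a'): continues run of 'a', length=2
  Position 6 ('a'): continues run of 'a', length=3
  Position 7 ('c'): new char, reset run to 1
  Position 8 ('a'): new char, reset run to 1
  Position 9 ('a'): continues run of 'a', length=2
Longest run: 'a' with length 3

3


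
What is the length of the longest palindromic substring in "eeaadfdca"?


Input: "eeaadfdca"
Checking substrings for palindromes:
  [4:7] "dfd" (len 3) => palindrome
  [0:2] "ee" (len 2) => palindrome
  [2:4] "aa" (len 2) => palindrome
Longest palindromic substring: "dfd" with length 3

3


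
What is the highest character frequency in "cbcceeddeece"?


Input: cbcceeddeece
Character counts:
  'b': 1
  'c': 4
  'd': 2
  'e': 5
Maximum frequency: 5

5


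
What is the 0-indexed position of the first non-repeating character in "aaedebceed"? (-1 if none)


Input: aaedebceed
Character frequencies:
  'a': 2
  'b': 1
  'c': 1
  'd': 2
  'e': 4
Scanning left to right for freq == 1:
  Position 0 ('a'): freq=2, skip
  Position 1 ('a'): freq=2, skip
  Position 2 ('e'): freq=4, skip
  Position 3 ('d'): freq=2, skip
  Position 4 ('e'): freq=4, skip
  Position 5 ('b'): unique! => answer = 5

5


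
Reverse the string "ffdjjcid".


Input: ffdjjcid
Reading characters right to left:
  Position 7: 'd'
  Position 6: 'i'
  Position 5: 'c'
  Position 4: 'j'
  Position 3: 'j'
  Position 2: 'd'
  Position 1: 'f'
  Position 0: 'f'
Reversed: dicjjdff

dicjjdff


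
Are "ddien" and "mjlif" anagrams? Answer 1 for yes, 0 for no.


Strings: "ddien", "mjlif"
Sorted first:  ddein
Sorted second: fijlm
Differ at position 0: 'd' vs 'f' => not anagrams

0


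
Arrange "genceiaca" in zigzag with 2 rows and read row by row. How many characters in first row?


Zigzag "genceiaca" into 2 rows:
Placing characters:
  'g' => row 0
  'e' => row 1
  'n' => row 0
  'c' => row 1
  'e' => row 0
  'i' => row 1
  'a' => row 0
  'c' => row 1
  'a' => row 0
Rows:
  Row 0: "gneaa"
  Row 1: "ecic"
First row length: 5

5


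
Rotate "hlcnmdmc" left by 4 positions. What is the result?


Input: "hlcnmdmc", rotate left by 4
First 4 characters: "hlcn"
Remaining characters: "mdmc"
Concatenate remaining + first: "mdmc" + "hlcn" = "mdmchlcn"

mdmchlcn


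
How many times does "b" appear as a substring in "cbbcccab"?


Searching for "b" in "cbbcccab"
Scanning each position:
  Position 0: "c" => no
  Position 1: "b" => MATCH
  Position 2: "b" => MATCH
  Position 3: "c" => no
  Position 4: "c" => no
  Position 5: "c" => no
  Position 6: "a" => no
  Position 7: "b" => MATCH
Total occurrences: 3

3


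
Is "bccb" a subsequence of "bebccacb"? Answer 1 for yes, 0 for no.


Check if "bccb" is a subsequence of "bebccacb"
Greedy scan:
  Position 0 ('b'): matches sub[0] = 'b'
  Position 1 ('e'): no match needed
  Position 2 ('b'): no match needed
  Position 3 ('c'): matches sub[1] = 'c'
  Position 4 ('c'): matches sub[2] = 'c'
  Position 5 ('a'): no match needed
  Position 6 ('c'): no match needed
  Position 7 ('b'): matches sub[3] = 'b'
All 4 characters matched => is a subsequence

1


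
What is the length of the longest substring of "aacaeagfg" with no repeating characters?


Input: "aacaeagfg"
Sliding window (track last position of each char):
  Position 0 ('a'): window [0,0] length 1 -- new best
  Position 1 ('a'): repeat (last at 0), move window start to 1
  Position 1 ('a'): window [1,1] length 1
  Position 2 ('c'): window [1,2] length 2 -- new best
  Position 3 ('a'): repeat (last at 1), move window start to 2
  Position 3 ('a'): window [2,3] length 2
  Position 4 ('e'): window [2,4] length 3 -- new best
  Position 5 ('a'): repeat (last at 3), move window start to 4
  Position 5 ('a'): window [4,5] length 2
  Position 6 ('g'): window [4,6] length 3
  Position 7 ('f'): window [4,7] length 4 -- new best
  Position 8 ('g'): repeat (last at 6), move window start to 7
  Position 8 ('g'): window [7,8] length 2
Longest substring with no repeats: "eagf" with length 4

4


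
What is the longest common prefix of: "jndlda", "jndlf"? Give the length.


Words: jndlda, jndlf
  Position 0: all 'j' => match
  Position 1: all 'n' => match
  Position 2: all 'd' => match
  Position 3: all 'l' => match
  Position 4: ('d', 'f') => mismatch, stop
LCP = "jndl" (length 4)

4


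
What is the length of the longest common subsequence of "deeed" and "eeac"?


LCS of "deeed" and "eeac"
DP table:
           e    e    a    c
      0    0    0    0    0
  d   0    0    0    0    0
  e   0    1    1    1    1
  e   0    1    2    2    2
  e   0    1    2    2    2
  d   0    1    2    2    2
LCS length = dp[5][4] = 2

2


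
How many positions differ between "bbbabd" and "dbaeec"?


Comparing "bbbabd" and "dbaeec" position by position:
  Position 0: 'b' vs 'd' => DIFFER
  Position 1: 'b' vs 'b' => same
  Position 2: 'b' vs 'a' => DIFFER
  Position 3: 'a' vs 'e' => DIFFER
  Position 4: 'b' vs 'e' => DIFFER
  Position 5: 'd' vs 'c' => DIFFER
Positions that differ: 5

5


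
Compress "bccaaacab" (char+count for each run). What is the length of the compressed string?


Input: bccaaacab
Runs:
  'b' x 1 => "b1"
  'c' x 2 => "c2"
  'a' x 3 => "a3"
  'c' x 1 => "c1"
  'a' x 1 => "a1"
  'b' x 1 => "b1"
Compressed: "b1c2a3c1a1b1"
Compressed length: 12

12


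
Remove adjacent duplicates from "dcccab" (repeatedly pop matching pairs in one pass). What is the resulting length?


Input: dcccab
Stack-based adjacent duplicate removal:
  Read 'd': push. Stack: d
  Read 'c': push. Stack: dc
  Read 'c': matches stack top 'c' => pop. Stack: d
  Read 'c': push. Stack: dc
  Read 'a': push. Stack: dca
  Read 'b': push. Stack: dcab
Final stack: "dcab" (length 4)

4


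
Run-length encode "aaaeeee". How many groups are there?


Input: aaaeeee
Scanning for consecutive runs:
  Group 1: 'a' x 3 (positions 0-2)
  Group 2: 'e' x 4 (positions 3-6)
Total groups: 2

2


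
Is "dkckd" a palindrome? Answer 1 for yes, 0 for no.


Input: dkckd
Reversed: dkckd
  Compare pos 0 ('d') with pos 4 ('d'): match
  Compare pos 1 ('k') with pos 3 ('k'): match
Result: palindrome

1


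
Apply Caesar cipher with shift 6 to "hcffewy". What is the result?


Caesar cipher: shift "hcffewy" by 6
  'h' (pos 7) + 6 = pos 13 = 'n'
  'c' (pos 2) + 6 = pos 8 = 'i'
  'f' (pos 5) + 6 = pos 11 = 'l'
  'f' (pos 5) + 6 = pos 11 = 'l'
  'e' (pos 4) + 6 = pos 10 = 'k'
  'w' (pos 22) + 6 = pos 2 = 'c'
  'y' (pos 24) + 6 = pos 4 = 'e'
Result: nillkce

nillkce


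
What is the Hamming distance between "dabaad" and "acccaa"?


Comparing "dabaad" and "acccaa" position by position:
  Position 0: 'd' vs 'a' => differ
  Position 1: 'a' vs 'c' => differ
  Position 2: 'b' vs 'c' => differ
  Position 3: 'a' vs 'c' => differ
  Position 4: 'a' vs 'a' => same
  Position 5: 'd' vs 'a' => differ
Total differences (Hamming distance): 5

5


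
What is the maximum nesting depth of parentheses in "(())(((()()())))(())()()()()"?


Input: "(())(((()()())))(())()()()()"
Tracking depth:
  Position 0 '(': depth becomes 1
  Position 1 '(': depth becomes 2
  Position 2 ')': depth becomes 1
  Position 3 ')': depth becomes 0
  Position 4 '(': depth becomes 1
  Position 5 '(': depth becomes 2
  Position 6 '(': depth becomes 3
  Position 7 '(': depth becomes 4
  Position 8 ')': depth becomes 3
  Position 9 '(': depth becomes 4
  Position 10 ')': depth becomes 3
  Position 11 '(': depth becomes 4
  Position 12 ')': depth becomes 3
  Position 13 ')': depth becomes 2
  Position 14 ')': depth becomes 1
  Position 15 ')': depth becomes 0
  Position 16 '(': depth becomes 1
  Position 17 '(': depth becomes 2
  Position 18 ')': depth becomes 1
  Position 19 ')': depth becomes 0
  Position 20 '(': depth becomes 1
  Position 21 ')': depth becomes 0
  Position 22 '(': depth becomes 1
  Position 23 ')': depth becomes 0
  Position 24 '(': depth becomes 1
  Position 25 ')': depth becomes 0
  Position 26 '(': depth becomes 1
  Position 27 ')': depth becomes 0
Maximum depth reached: 4

4


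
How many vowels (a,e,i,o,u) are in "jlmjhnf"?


Input: jlmjhnf
Checking each character:
  'j' at position 0: consonant
  'l' at position 1: consonant
  'm' at position 2: consonant
  'j' at position 3: consonant
  'h' at position 4: consonant
  'n' at position 5: consonant
  'f' at position 6: consonant
Total vowels: 0

0


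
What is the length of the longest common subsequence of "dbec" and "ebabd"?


LCS of "dbec" and "ebabd"
DP table:
           e    b    a    b    d
      0    0    0    0    0    0
  d   0    0    0    0    0    1
  b   0    0    1    1    1    1
  e   0    1    1    1    1    1
  c   0    1    1    1    1    1
LCS length = dp[4][5] = 1

1


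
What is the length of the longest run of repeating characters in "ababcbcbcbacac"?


Input: "ababcbcbcbacac"
Scanning for longest run:
  Position 1 ('b'): new char, reset run to 1
  Position 2 ('a'): new char, reset run to 1
  Position 3 ('b'): new char, reset run to 1
  Position 4 ('c'): new char, reset run to 1
  Position 5 ('b'): new char, reset run to 1
  Position 6 ('c'): new char, reset run to 1
  Position 7 ('b'): new char, reset run to 1
  Position 8 ('c'): new char, reset run to 1
  Position 9 ('b'): new char, reset run to 1
  Position 10 ('a'): new char, reset run to 1
  Position 11 ('c'): new char, reset run to 1
  Position 12 ('a'): new char, reset run to 1
  Position 13 ('c'): new char, reset run to 1
Longest run: 'a' with length 1

1


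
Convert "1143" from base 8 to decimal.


Input: "1143" in base 8
Positional expansion:
  Digit '1' (value 1) x 8^3 = 512
  Digit '1' (value 1) x 8^2 = 64
  Digit '4' (value 4) x 8^1 = 32
  Digit '3' (value 3) x 8^0 = 3
Sum = 611

611


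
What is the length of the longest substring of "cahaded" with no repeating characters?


Input: "cahaded"
Sliding window (track last position of each char):
  Position 0 ('c'): window [0,0] length 1 -- new best
  Position 1 ('a'): window [0,1] length 2 -- new best
  Position 2 ('h'): window [0,2] length 3 -- new best
  Position 3 ('a'): repeat (last at 1), move window start to 2
  Position 3 ('a'): window [2,3] length 2
  Position 4 ('d'): window [2,4] length 3
  Position 5 ('e'): window [2,5] length 4 -- new best
  Position 6 ('d'): repeat (last at 4), move window start to 5
  Position 6 ('d'): window [5,6] length 2
Longest substring with no repeats: "hade" with length 4

4


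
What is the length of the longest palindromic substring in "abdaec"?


Input: "abdaec"
Checking substrings for palindromes:
  No multi-char palindromic substrings found
Longest palindromic substring: "a" with length 1

1


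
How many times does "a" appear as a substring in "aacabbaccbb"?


Searching for "a" in "aacabbaccbb"
Scanning each position:
  Position 0: "a" => MATCH
  Position 1: "a" => MATCH
  Position 2: "c" => no
  Position 3: "a" => MATCH
  Position 4: "b" => no
  Position 5: "b" => no
  Position 6: "a" => MATCH
  Position 7: "c" => no
  Position 8: "c" => no
  Position 9: "b" => no
  Position 10: "b" => no
Total occurrences: 4

4


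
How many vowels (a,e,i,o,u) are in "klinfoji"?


Input: klinfoji
Checking each character:
  'k' at position 0: consonant
  'l' at position 1: consonant
  'i' at position 2: vowel (running total: 1)
  'n' at position 3: consonant
  'f' at position 4: consonant
  'o' at position 5: vowel (running total: 2)
  'j' at position 6: consonant
  'i' at position 7: vowel (running total: 3)
Total vowels: 3

3


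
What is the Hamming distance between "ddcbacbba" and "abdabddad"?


Comparing "ddcbacbba" and "abdabddad" position by position:
  Position 0: 'd' vs 'a' => differ
  Position 1: 'd' vs 'b' => differ
  Position 2: 'c' vs 'd' => differ
  Position 3: 'b' vs 'a' => differ
  Position 4: 'a' vs 'b' => differ
  Position 5: 'c' vs 'd' => differ
  Position 6: 'b' vs 'd' => differ
  Position 7: 'b' vs 'a' => differ
  Position 8: 'a' vs 'd' => differ
Total differences (Hamming distance): 9

9


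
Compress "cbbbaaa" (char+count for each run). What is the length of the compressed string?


Input: cbbbaaa
Runs:
  'c' x 1 => "c1"
  'b' x 3 => "b3"
  'a' x 3 => "a3"
Compressed: "c1b3a3"
Compressed length: 6

6


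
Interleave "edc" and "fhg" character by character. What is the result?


Interleaving "edc" and "fhg":
  Position 0: 'e' from first, 'f' from second => "ef"
  Position 1: 'd' from first, 'h' from second => "dh"
  Position 2: 'c' from first, 'g' from second => "cg"
Result: efdhcg

efdhcg


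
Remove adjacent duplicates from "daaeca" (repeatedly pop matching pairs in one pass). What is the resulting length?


Input: daaeca
Stack-based adjacent duplicate removal:
  Read 'd': push. Stack: d
  Read 'a': push. Stack: da
  Read 'a': matches stack top 'a' => pop. Stack: d
  Read 'e': push. Stack: de
  Read 'c': push. Stack: dec
  Read 'a': push. Stack: deca
Final stack: "deca" (length 4)

4


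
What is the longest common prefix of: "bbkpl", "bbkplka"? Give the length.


Words: bbkpl, bbkplka
  Position 0: all 'b' => match
  Position 1: all 'b' => match
  Position 2: all 'k' => match
  Position 3: all 'p' => match
  Position 4: all 'l' => match
LCP = "bbkpl" (length 5)

5


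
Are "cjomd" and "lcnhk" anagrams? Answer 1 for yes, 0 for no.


Strings: "cjomd", "lcnhk"
Sorted first:  cdjmo
Sorted second: chkln
Differ at position 1: 'd' vs 'h' => not anagrams

0


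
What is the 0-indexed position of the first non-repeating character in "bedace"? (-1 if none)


Input: bedace
Character frequencies:
  'a': 1
  'b': 1
  'c': 1
  'd': 1
  'e': 2
Scanning left to right for freq == 1:
  Position 0 ('b'): unique! => answer = 0

0


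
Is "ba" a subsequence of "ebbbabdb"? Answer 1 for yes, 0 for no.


Check if "ba" is a subsequence of "ebbbabdb"
Greedy scan:
  Position 0 ('e'): no match needed
  Position 1 ('b'): matches sub[0] = 'b'
  Position 2 ('b'): no match needed
  Position 3 ('b'): no match needed
  Position 4 ('a'): matches sub[1] = 'a'
  Position 5 ('b'): no match needed
  Position 6 ('d'): no match needed
  Position 7 ('b'): no match needed
All 2 characters matched => is a subsequence

1


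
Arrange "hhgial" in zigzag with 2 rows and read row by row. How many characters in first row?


Zigzag "hhgial" into 2 rows:
Placing characters:
  'h' => row 0
  'h' => row 1
  'g' => row 0
  'i' => row 1
  'a' => row 0
  'l' => row 1
Rows:
  Row 0: "hga"
  Row 1: "hil"
First row length: 3

3


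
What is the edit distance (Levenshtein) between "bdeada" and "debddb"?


Computing edit distance: "bdeada" -> "debddb"
DP table:
           d    e    b    d    d    b
      0    1    2    3    4    5    6
  b   1    1    2    2    3    4    5
  d   2    1    2    3    2    3    4
  e   3    2    1    2    3    3    4
  a   4    3    2    2    3    4    4
  d   5    4    3    3    2    3    4
  a   6    5    4    4    3    3    4
Edit distance = dp[6][6] = 4

4


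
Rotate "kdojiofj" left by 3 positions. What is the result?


Input: "kdojiofj", rotate left by 3
First 3 characters: "kdo"
Remaining characters: "jiofj"
Concatenate remaining + first: "jiofj" + "kdo" = "jiofjkdo"

jiofjkdo


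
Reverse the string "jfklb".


Input: jfklb
Reading characters right to left:
  Position 4: 'b'
  Position 3: 'l'
  Position 2: 'k'
  Position 1: 'f'
  Position 0: 'j'
Reversed: blkfj

blkfj


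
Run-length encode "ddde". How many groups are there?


Input: ddde
Scanning for consecutive runs:
  Group 1: 'd' x 3 (positions 0-2)
  Group 2: 'e' x 1 (positions 3-3)
Total groups: 2

2


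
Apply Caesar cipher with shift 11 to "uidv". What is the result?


Caesar cipher: shift "uidv" by 11
  'u' (pos 20) + 11 = pos 5 = 'f'
  'i' (pos 8) + 11 = pos 19 = 't'
  'd' (pos 3) + 11 = pos 14 = 'o'
  'v' (pos 21) + 11 = pos 6 = 'g'
Result: ftog

ftog


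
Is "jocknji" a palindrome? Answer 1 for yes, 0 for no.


Input: jocknji
Reversed: ijnkcoj
  Compare pos 0 ('j') with pos 6 ('i'): MISMATCH
  Compare pos 1 ('o') with pos 5 ('j'): MISMATCH
  Compare pos 2 ('c') with pos 4 ('n'): MISMATCH
Result: not a palindrome

0


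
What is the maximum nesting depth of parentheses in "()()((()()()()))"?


Input: "()()((()()()()))"
Tracking depth:
  Position 0 '(': depth becomes 1
  Position 1 ')': depth becomes 0
  Position 2 '(': depth becomes 1
  Position 3 ')': depth becomes 0
  Position 4 '(': depth becomes 1
  Position 5 '(': depth becomes 2
  Position 6 '(': depth becomes 3
  Position 7 ')': depth becomes 2
  Position 8 '(': depth becomes 3
  Position 9 ')': depth becomes 2
  Position 10 '(': depth becomes 3
  Position 11 ')': depth becomes 2
  Position 12 '(': depth becomes 3
  Position 13 ')': depth becomes 2
  Position 14 ')': depth becomes 1
  Position 15 ')': depth becomes 0
Maximum depth reached: 3

3


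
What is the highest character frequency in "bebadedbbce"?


Input: bebadedbbce
Character counts:
  'a': 1
  'b': 4
  'c': 1
  'd': 2
  'e': 3
Maximum frequency: 4

4


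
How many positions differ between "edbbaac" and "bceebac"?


Comparing "edbbaac" and "bceebac" position by position:
  Position 0: 'e' vs 'b' => DIFFER
  Position 1: 'd' vs 'c' => DIFFER
  Position 2: 'b' vs 'e' => DIFFER
  Position 3: 'b' vs 'e' => DIFFER
  Position 4: 'a' vs 'b' => DIFFER
  Position 5: 'a' vs 'a' => same
  Position 6: 'c' vs 'c' => same
Positions that differ: 5

5


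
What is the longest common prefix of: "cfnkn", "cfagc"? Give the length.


Words: cfnkn, cfagc
  Position 0: all 'c' => match
  Position 1: all 'f' => match
  Position 2: ('n', 'a') => mismatch, stop
LCP = "cf" (length 2)

2


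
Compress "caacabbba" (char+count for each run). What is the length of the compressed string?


Input: caacabbba
Runs:
  'c' x 1 => "c1"
  'a' x 2 => "a2"
  'c' x 1 => "c1"
  'a' x 1 => "a1"
  'b' x 3 => "b3"
  'a' x 1 => "a1"
Compressed: "c1a2c1a1b3a1"
Compressed length: 12

12


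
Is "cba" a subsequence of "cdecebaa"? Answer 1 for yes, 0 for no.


Check if "cba" is a subsequence of "cdecebaa"
Greedy scan:
  Position 0 ('c'): matches sub[0] = 'c'
  Position 1 ('d'): no match needed
  Position 2 ('e'): no match needed
  Position 3 ('c'): no match needed
  Position 4 ('e'): no match needed
  Position 5 ('b'): matches sub[1] = 'b'
  Position 6 ('a'): matches sub[2] = 'a'
  Position 7 ('a'): no match needed
All 3 characters matched => is a subsequence

1


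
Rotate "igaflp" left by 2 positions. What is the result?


Input: "igaflp", rotate left by 2
First 2 characters: "ig"
Remaining characters: "aflp"
Concatenate remaining + first: "aflp" + "ig" = "aflpig"

aflpig


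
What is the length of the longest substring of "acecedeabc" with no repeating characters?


Input: "acecedeabc"
Sliding window (track last position of each char):
  Position 0 ('a'): window [0,0] length 1 -- new best
  Position 1 ('c'): window [0,1] length 2 -- new best
  Position 2 ('e'): window [0,2] length 3 -- new best
  Position 3 ('c'): repeat (last at 1), move window start to 2
  Position 3 ('c'): window [2,3] length 2
  Position 4 ('e'): repeat (last at 2), move window start to 3
  Position 4 ('e'): window [3,4] length 2
  Position 5 ('d'): window [3,5] length 3
  Position 6 ('e'): repeat (last at 4), move window start to 5
  Position 6 ('e'): window [5,6] length 2
  Position 7 ('a'): window [5,7] length 3
  Position 8 ('b'): window [5,8] length 4 -- new best
  Position 9 ('c'): window [5,9] length 5 -- new best
Longest substring with no repeats: "deabc" with length 5

5


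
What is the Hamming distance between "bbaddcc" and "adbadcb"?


Comparing "bbaddcc" and "adbadcb" position by position:
  Position 0: 'b' vs 'a' => differ
  Position 1: 'b' vs 'd' => differ
  Position 2: 'a' vs 'b' => differ
  Position 3: 'd' vs 'a' => differ
  Position 4: 'd' vs 'd' => same
  Position 5: 'c' vs 'c' => same
  Position 6: 'c' vs 'b' => differ
Total differences (Hamming distance): 5

5


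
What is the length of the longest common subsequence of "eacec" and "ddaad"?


LCS of "eacec" and "ddaad"
DP table:
           d    d    a    a    d
      0    0    0    0    0    0
  e   0    0    0    0    0    0
  a   0    0    0    1    1    1
  c   0    0    0    1    1    1
  e   0    0    0    1    1    1
  c   0    0    0    1    1    1
LCS length = dp[5][5] = 1

1


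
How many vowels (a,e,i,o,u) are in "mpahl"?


Input: mpahl
Checking each character:
  'm' at position 0: consonant
  'p' at position 1: consonant
  'a' at position 2: vowel (running total: 1)
  'h' at position 3: consonant
  'l' at position 4: consonant
Total vowels: 1

1


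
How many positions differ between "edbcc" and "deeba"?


Comparing "edbcc" and "deeba" position by position:
  Position 0: 'e' vs 'd' => DIFFER
  Position 1: 'd' vs 'e' => DIFFER
  Position 2: 'b' vs 'e' => DIFFER
  Position 3: 'c' vs 'b' => DIFFER
  Position 4: 'c' vs 'a' => DIFFER
Positions that differ: 5

5


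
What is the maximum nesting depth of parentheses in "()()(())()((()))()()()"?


Input: "()()(())()((()))()()()"
Tracking depth:
  Position 0 '(': depth becomes 1
  Position 1 ')': depth becomes 0
  Position 2 '(': depth becomes 1
  Position 3 ')': depth becomes 0
  Position 4 '(': depth becomes 1
  Position 5 '(': depth becomes 2
  Position 6 ')': depth becomes 1
  Position 7 ')': depth becomes 0
  Position 8 '(': depth becomes 1
  Position 9 ')': depth becomes 0
  Position 10 '(': depth becomes 1
  Position 11 '(': depth becomes 2
  Position 12 '(': depth becomes 3
  Position 13 ')': depth becomes 2
  Position 14 ')': depth becomes 1
  Position 15 ')': depth becomes 0
  Position 16 '(': depth becomes 1
  Position 17 ')': depth becomes 0
  Position 18 '(': depth becomes 1
  Position 19 ')': depth becomes 0
  Position 20 '(': depth becomes 1
  Position 21 ')': depth becomes 0
Maximum depth reached: 3

3


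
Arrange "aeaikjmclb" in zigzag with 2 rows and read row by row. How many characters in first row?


Zigzag "aeaikjmclb" into 2 rows:
Placing characters:
  'a' => row 0
  'e' => row 1
  'a' => row 0
  'i' => row 1
  'k' => row 0
  'j' => row 1
  'm' => row 0
  'c' => row 1
  'l' => row 0
  'b' => row 1
Rows:
  Row 0: "aakml"
  Row 1: "eijcb"
First row length: 5

5


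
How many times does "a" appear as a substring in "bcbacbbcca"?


Searching for "a" in "bcbacbbcca"
Scanning each position:
  Position 0: "b" => no
  Position 1: "c" => no
  Position 2: "b" => no
  Position 3: "a" => MATCH
  Position 4: "c" => no
  Position 5: "b" => no
  Position 6: "b" => no
  Position 7: "c" => no
  Position 8: "c" => no
  Position 9: "a" => MATCH
Total occurrences: 2

2


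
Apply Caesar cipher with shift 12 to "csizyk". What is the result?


Caesar cipher: shift "csizyk" by 12
  'c' (pos 2) + 12 = pos 14 = 'o'
  's' (pos 18) + 12 = pos 4 = 'e'
  'i' (pos 8) + 12 = pos 20 = 'u'
  'z' (pos 25) + 12 = pos 11 = 'l'
  'y' (pos 24) + 12 = pos 10 = 'k'
  'k' (pos 10) + 12 = pos 22 = 'w'
Result: oeulkw

oeulkw


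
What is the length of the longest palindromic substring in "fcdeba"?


Input: "fcdeba"
Checking substrings for palindromes:
  No multi-char palindromic substrings found
Longest palindromic substring: "f" with length 1

1


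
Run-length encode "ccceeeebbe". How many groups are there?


Input: ccceeeebbe
Scanning for consecutive runs:
  Group 1: 'c' x 3 (positions 0-2)
  Group 2: 'e' x 4 (positions 3-6)
  Group 3: 'b' x 2 (positions 7-8)
  Group 4: 'e' x 1 (positions 9-9)
Total groups: 4

4


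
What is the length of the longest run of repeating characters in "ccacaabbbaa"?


Input: "ccacaabbbaa"
Scanning for longest run:
  Position 1 ('c'): continues run of 'c', length=2
  Position 2 ('a'): new char, reset run to 1
  Position 3 ('c'): new char, reset run to 1
  Position 4 ('a'): new char, reset run to 1
  Position 5 ('a'): continues run of 'a', length=2
  Position 6 ('b'): new char, reset run to 1
  Position 7 ('b'): continues run of 'b', length=2
  Position 8 ('b'): continues run of 'b', length=3
  Position 9 ('a'): new char, reset run to 1
  Position 10 ('a'): continues run of 'a', length=2
Longest run: 'b' with length 3

3


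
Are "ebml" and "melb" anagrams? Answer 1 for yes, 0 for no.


Strings: "ebml", "melb"
Sorted first:  belm
Sorted second: belm
Sorted forms match => anagrams

1


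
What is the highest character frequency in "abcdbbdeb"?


Input: abcdbbdeb
Character counts:
  'a': 1
  'b': 4
  'c': 1
  'd': 2
  'e': 1
Maximum frequency: 4

4


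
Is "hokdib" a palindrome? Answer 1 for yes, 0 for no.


Input: hokdib
Reversed: bidkoh
  Compare pos 0 ('h') with pos 5 ('b'): MISMATCH
  Compare pos 1 ('o') with pos 4 ('i'): MISMATCH
  Compare pos 2 ('k') with pos 3 ('d'): MISMATCH
Result: not a palindrome

0


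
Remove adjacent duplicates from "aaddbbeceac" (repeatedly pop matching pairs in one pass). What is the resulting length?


Input: aaddbbeceac
Stack-based adjacent duplicate removal:
  Read 'a': push. Stack: a
  Read 'a': matches stack top 'a' => pop. Stack: (empty)
  Read 'd': push. Stack: d
  Read 'd': matches stack top 'd' => pop. Stack: (empty)
  Read 'b': push. Stack: b
  Read 'b': matches stack top 'b' => pop. Stack: (empty)
  Read 'e': push. Stack: e
  Read 'c': push. Stack: ec
  Read 'e': push. Stack: ece
  Read 'a': push. Stack: ecea
  Read 'c': push. Stack: eceac
Final stack: "eceac" (length 5)

5


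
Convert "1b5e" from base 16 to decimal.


Input: "1b5e" in base 16
Positional expansion:
  Digit '1' (value 1) x 16^3 = 4096
  Digit 'b' (value 11) x 16^2 = 2816
  Digit '5' (value 5) x 16^1 = 80
  Digit 'e' (value 14) x 16^0 = 14
Sum = 7006

7006


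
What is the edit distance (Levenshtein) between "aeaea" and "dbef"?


Computing edit distance: "aeaea" -> "dbef"
DP table:
           d    b    e    f
      0    1    2    3    4
  a   1    1    2    3    4
  e   2    2    2    2    3
  a   3    3    3    3    3
  e   4    4    4    3    4
  a   5    5    5    4    4
Edit distance = dp[5][4] = 4

4


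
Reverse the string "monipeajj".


Input: monipeajj
Reading characters right to left:
  Position 8: 'j'
  Position 7: 'j'
  Position 6: 'a'
  Position 5: 'e'
  Position 4: 'p'
  Position 3: 'i'
  Position 2: 'n'
  Position 1: 'o'
  Position 0: 'm'
Reversed: jjaepinom

jjaepinom


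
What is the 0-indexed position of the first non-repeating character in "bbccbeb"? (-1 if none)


Input: bbccbeb
Character frequencies:
  'b': 4
  'c': 2
  'e': 1
Scanning left to right for freq == 1:
  Position 0 ('b'): freq=4, skip
  Position 1 ('b'): freq=4, skip
  Position 2 ('c'): freq=2, skip
  Position 3 ('c'): freq=2, skip
  Position 4 ('b'): freq=4, skip
  Position 5 ('e'): unique! => answer = 5

5


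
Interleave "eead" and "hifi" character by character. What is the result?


Interleaving "eead" and "hifi":
  Position 0: 'e' from first, 'h' from second => "eh"
  Position 1: 'e' from first, 'i' from second => "ei"
  Position 2: 'a' from first, 'f' from second => "af"
  Position 3: 'd' from first, 'i' from second => "di"
Result: eheiafdi

eheiafdi


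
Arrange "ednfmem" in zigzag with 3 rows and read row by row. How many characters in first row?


Zigzag "ednfmem" into 3 rows:
Placing characters:
  'e' => row 0
  'd' => row 1
  'n' => row 2
  'f' => row 1
  'm' => row 0
  'e' => row 1
  'm' => row 2
Rows:
  Row 0: "em"
  Row 1: "dfe"
  Row 2: "nm"
First row length: 2

2


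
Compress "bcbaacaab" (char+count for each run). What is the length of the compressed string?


Input: bcbaacaab
Runs:
  'b' x 1 => "b1"
  'c' x 1 => "c1"
  'b' x 1 => "b1"
  'a' x 2 => "a2"
  'c' x 1 => "c1"
  'a' x 2 => "a2"
  'b' x 1 => "b1"
Compressed: "b1c1b1a2c1a2b1"
Compressed length: 14

14


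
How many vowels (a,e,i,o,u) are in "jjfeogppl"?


Input: jjfeogppl
Checking each character:
  'j' at position 0: consonant
  'j' at position 1: consonant
  'f' at position 2: consonant
  'e' at position 3: vowel (running total: 1)
  'o' at position 4: vowel (running total: 2)
  'g' at position 5: consonant
  'p' at position 6: consonant
  'p' at position 7: consonant
  'l' at position 8: consonant
Total vowels: 2

2


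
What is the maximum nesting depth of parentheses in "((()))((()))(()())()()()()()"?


Input: "((()))((()))(()())()()()()()"
Tracking depth:
  Position 0 '(': depth becomes 1
  Position 1 '(': depth becomes 2
  Position 2 '(': depth becomes 3
  Position 3 ')': depth becomes 2
  Position 4 ')': depth becomes 1
  Position 5 ')': depth becomes 0
  Position 6 '(': depth becomes 1
  Position 7 '(': depth becomes 2
  Position 8 '(': depth becomes 3
  Position 9 ')': depth becomes 2
  Position 10 ')': depth becomes 1
  Position 11 ')': depth becomes 0
  Position 12 '(': depth becomes 1
  Position 13 '(': depth becomes 2
  Position 14 ')': depth becomes 1
  Position 15 '(': depth becomes 2
  Position 16 ')': depth becomes 1
  Position 17 ')': depth becomes 0
  Position 18 '(': depth becomes 1
  Position 19 ')': depth becomes 0
  Position 20 '(': depth becomes 1
  Position 21 ')': depth becomes 0
  Position 22 '(': depth becomes 1
  Position 23 ')': depth becomes 0
  Position 24 '(': depth becomes 1
  Position 25 ')': depth becomes 0
  Position 26 '(': depth becomes 1
  Position 27 ')': depth becomes 0
Maximum depth reached: 3

3


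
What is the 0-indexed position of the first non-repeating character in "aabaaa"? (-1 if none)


Input: aabaaa
Character frequencies:
  'a': 5
  'b': 1
Scanning left to right for freq == 1:
  Position 0 ('a'): freq=5, skip
  Position 1 ('a'): freq=5, skip
  Position 2 ('b'): unique! => answer = 2

2


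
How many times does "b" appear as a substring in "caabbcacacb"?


Searching for "b" in "caabbcacacb"
Scanning each position:
  Position 0: "c" => no
  Position 1: "a" => no
  Position 2: "a" => no
  Position 3: "b" => MATCH
  Position 4: "b" => MATCH
  Position 5: "c" => no
  Position 6: "a" => no
  Position 7: "c" => no
  Position 8: "a" => no
  Position 9: "c" => no
  Position 10: "b" => MATCH
Total occurrences: 3

3


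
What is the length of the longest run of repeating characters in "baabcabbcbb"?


Input: "baabcabbcbb"
Scanning for longest run:
  Position 1 ('a'): new char, reset run to 1
  Position 2 ('a'): continues run of 'a', length=2
  Position 3 ('b'): new char, reset run to 1
  Position 4 ('c'): new char, reset run to 1
  Position 5 ('a'): new char, reset run to 1
  Position 6 ('b'): new char, reset run to 1
  Position 7 ('b'): continues run of 'b', length=2
  Position 8 ('c'): new char, reset run to 1
  Position 9 ('b'): new char, reset run to 1
  Position 10 ('b'): continues run of 'b', length=2
Longest run: 'a' with length 2

2


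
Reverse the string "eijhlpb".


Input: eijhlpb
Reading characters right to left:
  Position 6: 'b'
  Position 5: 'p'
  Position 4: 'l'
  Position 3: 'h'
  Position 2: 'j'
  Position 1: 'i'
  Position 0: 'e'
Reversed: bplhjie

bplhjie


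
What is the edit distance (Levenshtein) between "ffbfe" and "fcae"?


Computing edit distance: "ffbfe" -> "fcae"
DP table:
           f    c    a    e
      0    1    2    3    4
  f   1    0    1    2    3
  f   2    1    1    2    3
  b   3    2    2    2    3
  f   4    3    3    3    3
  e   5    4    4    4    3
Edit distance = dp[5][4] = 3

3


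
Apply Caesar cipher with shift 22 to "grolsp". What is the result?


Caesar cipher: shift "grolsp" by 22
  'g' (pos 6) + 22 = pos 2 = 'c'
  'r' (pos 17) + 22 = pos 13 = 'n'
  'o' (pos 14) + 22 = pos 10 = 'k'
  'l' (pos 11) + 22 = pos 7 = 'h'
  's' (pos 18) + 22 = pos 14 = 'o'
  'p' (pos 15) + 22 = pos 11 = 'l'
Result: cnkhol

cnkhol


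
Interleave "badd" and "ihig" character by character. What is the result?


Interleaving "badd" and "ihig":
  Position 0: 'b' from first, 'i' from second => "bi"
  Position 1: 'a' from first, 'h' from second => "ah"
  Position 2: 'd' from first, 'i' from second => "di"
  Position 3: 'd' from first, 'g' from second => "dg"
Result: biahdidg

biahdidg


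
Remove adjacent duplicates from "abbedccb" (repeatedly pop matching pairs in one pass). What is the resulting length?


Input: abbedccb
Stack-based adjacent duplicate removal:
  Read 'a': push. Stack: a
  Read 'b': push. Stack: ab
  Read 'b': matches stack top 'b' => pop. Stack: a
  Read 'e': push. Stack: ae
  Read 'd': push. Stack: aed
  Read 'c': push. Stack: aedc
  Read 'c': matches stack top 'c' => pop. Stack: aed
  Read 'b': push. Stack: aedb
Final stack: "aedb" (length 4)

4


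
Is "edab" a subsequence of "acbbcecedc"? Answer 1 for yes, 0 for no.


Check if "edab" is a subsequence of "acbbcecedc"
Greedy scan:
  Position 0 ('a'): no match needed
  Position 1 ('c'): no match needed
  Position 2 ('b'): no match needed
  Position 3 ('b'): no match needed
  Position 4 ('c'): no match needed
  Position 5 ('e'): matches sub[0] = 'e'
  Position 6 ('c'): no match needed
  Position 7 ('e'): no match needed
  Position 8 ('d'): matches sub[1] = 'd'
  Position 9 ('c'): no match needed
Only matched 2/4 characters => not a subsequence

0


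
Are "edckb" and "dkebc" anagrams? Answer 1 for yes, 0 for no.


Strings: "edckb", "dkebc"
Sorted first:  bcdek
Sorted second: bcdek
Sorted forms match => anagrams

1


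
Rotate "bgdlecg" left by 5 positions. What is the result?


Input: "bgdlecg", rotate left by 5
First 5 characters: "bgdle"
Remaining characters: "cg"
Concatenate remaining + first: "cg" + "bgdle" = "cgbgdle"

cgbgdle


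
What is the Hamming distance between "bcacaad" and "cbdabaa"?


Comparing "bcacaad" and "cbdabaa" position by position:
  Position 0: 'b' vs 'c' => differ
  Position 1: 'c' vs 'b' => differ
  Position 2: 'a' vs 'd' => differ
  Position 3: 'c' vs 'a' => differ
  Position 4: 'a' vs 'b' => differ
  Position 5: 'a' vs 'a' => same
  Position 6: 'd' vs 'a' => differ
Total differences (Hamming distance): 6

6


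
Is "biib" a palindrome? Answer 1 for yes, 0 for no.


Input: biib
Reversed: biib
  Compare pos 0 ('b') with pos 3 ('b'): match
  Compare pos 1 ('i') with pos 2 ('i'): match
Result: palindrome

1


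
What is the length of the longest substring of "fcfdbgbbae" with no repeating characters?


Input: "fcfdbgbbae"
Sliding window (track last position of each char):
  Position 0 ('f'): window [0,0] length 1 -- new best
  Position 1 ('c'): window [0,1] length 2 -- new best
  Position 2 ('f'): repeat (last at 0), move window start to 1
  Position 2 ('f'): window [1,2] length 2
  Position 3 ('d'): window [1,3] length 3 -- new best
  Position 4 ('b'): window [1,4] length 4 -- new best
  Position 5 ('g'): window [1,5] length 5 -- new best
  Position 6 ('b'): repeat (last at 4), move window start to 5
  Position 6 ('b'): window [5,6] length 2
  Position 7 ('b'): repeat (last at 6), move window start to 7
  Position 7 ('b'): window [7,7] length 1
  Position 8 ('a'): window [7,8] length 2
  Position 9 ('e'): window [7,9] length 3
Longest substring with no repeats: "cfdbg" with length 5

5


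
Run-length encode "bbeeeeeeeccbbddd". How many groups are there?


Input: bbeeeeeeeccbbddd
Scanning for consecutive runs:
  Group 1: 'b' x 2 (positions 0-1)
  Group 2: 'e' x 7 (positions 2-8)
  Group 3: 'c' x 2 (positions 9-10)
  Group 4: 'b' x 2 (positions 11-12)
  Group 5: 'd' x 3 (positions 13-15)
Total groups: 5

5


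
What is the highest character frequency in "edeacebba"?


Input: edeacebba
Character counts:
  'a': 2
  'b': 2
  'c': 1
  'd': 1
  'e': 3
Maximum frequency: 3

3
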